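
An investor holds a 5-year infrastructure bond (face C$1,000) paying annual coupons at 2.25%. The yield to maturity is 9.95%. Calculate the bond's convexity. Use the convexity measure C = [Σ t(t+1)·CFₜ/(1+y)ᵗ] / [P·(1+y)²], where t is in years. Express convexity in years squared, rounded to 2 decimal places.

With y = 0.0995:
  t   CF        PV=CF/(1+0.0995)^t    t·PV        t(t+1)·PV
  1        22.50        20.4638        20.4638          40.9277
  2        22.50        18.6120        37.2239         111.6717
  3        22.50        16.9277        50.7830         203.1319
  4        22.50        15.3958        61.5831         307.9155
  5     1,022.50       636.3370     3,181.6848      19,090.1088
  Σ                    707.7362     3,351.7386      19,753.7556
P = 707.7362.
Convexity = Σ t(t+1)·PV / [P·(1+y)²] = 19,753.7556 / (707.7362 × 1.208900) = 23.08808.

23.09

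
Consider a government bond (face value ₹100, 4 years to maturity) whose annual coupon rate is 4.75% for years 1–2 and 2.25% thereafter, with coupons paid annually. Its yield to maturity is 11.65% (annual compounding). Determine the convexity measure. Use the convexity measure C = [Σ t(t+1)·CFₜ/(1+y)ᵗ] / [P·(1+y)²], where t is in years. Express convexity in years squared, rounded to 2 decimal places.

With y = 0.1165:
  t   CF        PV=CF/(1+0.1165)^t    t·PV        t(t+1)·PV
  1         4.75         4.2544         4.2544           8.5087
  2         4.75         3.8104         7.6209          22.8627
  3         2.25         1.6166         4.8498          19.3994
  4       102.25        65.8004       263.2015       1,316.0076
  Σ                     75.4818       279.9266       1,366.7784
P = 75.4818.
Convexity = Σ t(t+1)·PV / [P·(1+y)²] = 1,366.7784 / (75.4818 × 1.246572) = 14.52574.

14.53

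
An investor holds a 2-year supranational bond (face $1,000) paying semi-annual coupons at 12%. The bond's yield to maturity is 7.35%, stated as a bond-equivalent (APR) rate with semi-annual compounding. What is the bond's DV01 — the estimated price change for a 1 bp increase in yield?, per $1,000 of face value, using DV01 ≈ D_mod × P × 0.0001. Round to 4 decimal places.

Periodic yield y = 0.03675.
  t   CF        PV=CF/(1+0.03675)^t    t·PV
  1        60.00        57.8732        57.8732
  2        60.00        55.8217       111.6434
  3        60.00        53.8430       161.5290
  4     1,060.00       917.5076     3,670.0306
  Σ                  1,085.0455     4,001.0761
P = 1,085.0455; D_Mac = 3.68747 half-year periods = 1.84374 yrs; D_mod = 1.77838 yrs.
DV01 ≈ 1.77838 × 1,085.0455 × 0.0001 = 0.192962.

$0.1930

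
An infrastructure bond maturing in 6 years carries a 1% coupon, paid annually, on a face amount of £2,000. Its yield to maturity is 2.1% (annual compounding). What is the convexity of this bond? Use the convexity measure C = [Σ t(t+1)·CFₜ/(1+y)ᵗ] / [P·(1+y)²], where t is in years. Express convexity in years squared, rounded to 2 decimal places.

With y = 0.021:
  t   CF        PV=CF/(1+0.021)^t    t·PV        t(t+1)·PV
  1        20.00        19.5886        19.5886          39.1773
  2        20.00        19.1857        38.3715         115.1144
  3        20.00        18.7911        56.3734         225.4935
  4        20.00        18.4046        73.6185         368.0925
  5        20.00        18.0261        90.1304         540.7824
  6     2,020.00     1,783.1871    10,699.1227      74,893.8588
  Σ                  1,877.1833    10,977.2051      76,182.5189
P = 1,877.1833.
Convexity = Σ t(t+1)·PV / [P·(1+y)²] = 76,182.5189 / (1,877.1833 × 1.042441) = 38.93114.

38.93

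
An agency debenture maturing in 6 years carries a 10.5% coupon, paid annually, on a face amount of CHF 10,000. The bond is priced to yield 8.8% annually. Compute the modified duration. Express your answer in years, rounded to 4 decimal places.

Periodic yield y = 0.088. First find Macaulay duration:
  t   CF        PV=CF/(1+0.088)^t    t·PV
  1     1,050.00       965.0735       965.0735
  2     1,050.00       887.0161     1,774.0322
  3     1,050.00       815.2722     2,445.8165
  4     1,050.00       749.3310     2,997.3241
  5     1,050.00       688.7234     3,443.6169
  6    11,050.00     6,661.7588    39,970.5529
  Σ                 10,767.1750    51,596.4162
P = 10,767.1750; Macaulay duration = 51,596.4162 / 10,767.1750 = 4.79201 years.
Modified duration = D_Mac / (1 + y) = 4.79201 / 1.088 = 4.40442 years.

4.4044 years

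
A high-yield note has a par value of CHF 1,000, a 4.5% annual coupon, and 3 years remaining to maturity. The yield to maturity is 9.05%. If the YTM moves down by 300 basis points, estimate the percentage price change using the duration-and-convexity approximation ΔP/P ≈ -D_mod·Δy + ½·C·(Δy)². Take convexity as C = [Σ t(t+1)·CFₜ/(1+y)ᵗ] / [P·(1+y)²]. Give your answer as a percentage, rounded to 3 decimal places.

With y = 0.0905:
  t   CF        PV=CF/(1+0.0905)^t    t·PV        t(t+1)·PV
  1        45.00        41.2655        41.2655          82.5309
  2        45.00        37.8409        75.6818         227.0453
  3     1,045.00       805.8223     2,417.4669       9,669.8676
  Σ                    884.9286     2,534.4141       9,979.4438
P = 884.9286; D_Mac = 2.86398 yrs; D_mod = 2.62630 yrs; C = 9.48302.
Duration effect: -2.62630 × (-0.03) = +0.078789
Convexity effect: 0.5 × 9.48302 × (-0.03)² = +0.0042674
ΔP/P ≈ +0.078789 + 0.0042674 = +0.083056 = +8.3056%.

+8.306%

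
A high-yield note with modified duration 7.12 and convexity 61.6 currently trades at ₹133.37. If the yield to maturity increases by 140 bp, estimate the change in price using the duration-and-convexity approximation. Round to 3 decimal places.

-₹12.489

Duration effect: -D_mod·Δy = -7.12 × (+0.014) = -0.099680
Convexity effect: ½·C·(Δy)² = 0.5 × 61.6 × (0.014)² = +0.0060368
ΔP/P ≈ -0.099680 + 0.0060368 = -0.0936432
ΔP ≈ 133.37 × (-0.0936432) = -12.489193584.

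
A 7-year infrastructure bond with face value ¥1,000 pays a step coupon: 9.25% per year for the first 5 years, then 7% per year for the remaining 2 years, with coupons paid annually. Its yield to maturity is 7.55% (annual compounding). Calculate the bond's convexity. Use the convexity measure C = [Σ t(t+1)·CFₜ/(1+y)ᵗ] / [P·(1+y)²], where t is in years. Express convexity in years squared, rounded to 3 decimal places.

34.810

With y = 0.0755:
  t   CF        PV=CF/(1+0.0755)^t    t·PV        t(t+1)·PV
  1        92.50        86.0065        86.0065         172.0130
  2        92.50        79.9689       159.9377         479.8132
  3        92.50        74.3551       223.0652         892.2606
  4        92.50        69.1353       276.5413       1,382.7067
  5        92.50        64.2820       321.4102       1,928.4612
  6        70.00        45.2309       271.3856       1,899.6992
  7     1,070.00       642.8518     4,499.9627      35,999.7017
  Σ                  1,061.8305     5,838.3092      42,754.6556
P = 1,061.8305.
Convexity = Σ t(t+1)·PV / [P·(1+y)²] = 42,754.6556 / (1,061.8305 × 1.156700) = 34.81027.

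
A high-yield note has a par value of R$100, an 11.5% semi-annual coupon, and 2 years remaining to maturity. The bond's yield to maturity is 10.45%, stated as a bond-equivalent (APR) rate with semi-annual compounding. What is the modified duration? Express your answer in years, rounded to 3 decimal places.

1.753 years

Periodic yield y = 0.05225. First find Macaulay duration:
  t   CF        PV=CF/(1+0.05225)^t    t·PV
  1         5.75         5.4645         5.4645
  2         5.75         5.1931        10.3863
  3         5.75         4.9353        14.8058
  4       105.75        86.2590       345.0362
  Σ                    101.8519       375.6927
P = 101.8519; Macaulay duration = 375.6927 / 101.8519 = 3.68862 half-year periods = 1.84431 years.
Modified duration = D_Mac / (1 + y) = 1.84431 / 1.05225 = 1.75273 years.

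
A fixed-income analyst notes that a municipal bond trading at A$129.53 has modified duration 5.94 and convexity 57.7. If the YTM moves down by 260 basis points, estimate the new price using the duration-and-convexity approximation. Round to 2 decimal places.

Duration effect: -D_mod·Δy = -5.94 × (-0.026) = +0.154440
Convexity effect: ½·C·(Δy)² = 0.5 × 57.7 × (-0.026)² = +0.0195026
ΔP/P ≈ +0.154440 + 0.0195026 = +0.1739426
New price ≈ 129.53 × (1 + 0.1739426) = 152.060784978.

A$152.06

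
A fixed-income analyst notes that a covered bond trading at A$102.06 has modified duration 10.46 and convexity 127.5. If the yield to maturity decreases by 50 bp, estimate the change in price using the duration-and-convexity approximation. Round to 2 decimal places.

Duration effect: -D_mod·Δy = -10.46 × (-0.005) = +0.052300
Convexity effect: ½·C·(Δy)² = 0.5 × 127.5 × (-0.005)² = +0.00159375
ΔP/P ≈ +0.052300 + 0.00159375 = +0.05389375
ΔP ≈ 102.06 × (+0.05389375) = +5.500396125.

+A$5.50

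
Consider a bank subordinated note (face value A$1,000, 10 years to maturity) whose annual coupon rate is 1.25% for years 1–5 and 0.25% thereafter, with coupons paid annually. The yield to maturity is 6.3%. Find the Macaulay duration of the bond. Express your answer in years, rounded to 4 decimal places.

9.3558 years

Periodic yield y = 0.063. Discount each cash flow and weight by its year:
  t   CF        PV=CF/(1+0.063)^t    t·PV
  1        12.50        11.7592        11.7592
  2        12.50        11.0623        22.1245
  3        12.50        10.4066        31.2199
  4        12.50         9.7899        39.1595
  5        12.50         9.2097        46.0483
  6         2.50         1.7328        10.3966
  7         2.50         1.6301        11.4105
  8         2.50         1.5335        12.2677
  9         2.50         1.4426        12.9832
  10    1,002.50       544.1915     5,441.9148
  Σ                    602.7580     5,639.2842
Price P = Σ PV = 602.7580.
Macaulay duration = Σ(t·PV) / P = 5,639.2842 / 602.7580 = 9.35580 years.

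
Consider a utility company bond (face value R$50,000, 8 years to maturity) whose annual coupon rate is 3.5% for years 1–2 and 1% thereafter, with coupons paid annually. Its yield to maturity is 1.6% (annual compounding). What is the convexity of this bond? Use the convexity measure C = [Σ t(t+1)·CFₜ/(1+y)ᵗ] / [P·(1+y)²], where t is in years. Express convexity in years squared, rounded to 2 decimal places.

With y = 0.016:
  t   CF        PV=CF/(1+0.016)^t    t·PV        t(t+1)·PV
  1     1,750.00     1,722.4409     1,722.4409       3,444.8819
  2     1,750.00     1,695.3159     3,390.6318      10,171.8953
  3       500.00       476.7480     1,430.2440       5,720.9760
  4       500.00       469.2402     1,876.9606       9,384.8032
  5       500.00       461.8505     2,309.2527      13,855.5165
  6       500.00       454.5773     2,727.4639      19,092.2471
  7       500.00       447.4186     3,131.9303      25,055.4424
  8    50,500.00    44,477.6379   355,821.1029   3,202,389.9264
  Σ                 50,205.2293   372,410.0272   3,289,115.6889
P = 50,205.2293.
Convexity = Σ t(t+1)·PV / [P·(1+y)²] = 3,289,115.6889 / (50,205.2293 × 1.032256) = 63.46624.

63.47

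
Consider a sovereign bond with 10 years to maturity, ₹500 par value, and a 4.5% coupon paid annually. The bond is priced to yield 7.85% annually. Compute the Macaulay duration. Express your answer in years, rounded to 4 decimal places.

7.9891 years

Periodic yield y = 0.0785. Discount each cash flow and weight by its year:
  t   CF        PV=CF/(1+0.0785)^t    t·PV
  1        22.50        20.8623        20.8623
  2        22.50        19.3438        38.6876
  3        22.50        17.9359        53.8076
  4        22.50        16.6304        66.5215
  5        22.50        15.4199        77.0995
  6        22.50        14.2975        85.7853
  7        22.50        13.2569        92.7982
  8        22.50        12.2920        98.3357
  9        22.50        11.3973       102.5755
  10      522.50       245.4058     2,454.0579
  Σ                    386.8417     3,090.5311
Price P = Σ PV = 386.8417.
Macaulay duration = Σ(t·PV) / P = 3,090.5311 / 386.8417 = 7.98914 years.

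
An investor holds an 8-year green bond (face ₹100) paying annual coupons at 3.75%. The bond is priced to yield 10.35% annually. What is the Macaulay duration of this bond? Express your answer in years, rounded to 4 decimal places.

Periodic yield y = 0.1035. Discount each cash flow and weight by its year:
  t   CF        PV=CF/(1+0.1035)^t    t·PV
  1         3.75         3.3983         3.3983
  2         3.75         3.0795         6.1591
  3         3.75         2.7907         8.3721
  4         3.75         2.5290        10.1158
  5         3.75         2.2918        11.4588
  6         3.75         2.0768        12.4609
  7         3.75         1.8820        13.1742
  8       103.75        47.1856       377.4847
  Σ                     65.2337       442.6239
Price P = Σ PV = 65.2337.
Macaulay duration = Σ(t·PV) / P = 442.6239 / 65.2337 = 6.78521 years.

6.7852 years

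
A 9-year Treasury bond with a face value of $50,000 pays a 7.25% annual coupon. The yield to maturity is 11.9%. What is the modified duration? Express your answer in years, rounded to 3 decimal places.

5.858 years

Periodic yield y = 0.119. First find Macaulay duration:
  t   CF        PV=CF/(1+0.119)^t    t·PV
  1     3,625.00     3,239.4996     3,239.4996
  2     3,625.00     2,894.9951     5,789.9903
  3     3,625.00     2,587.1270     7,761.3811
  4     3,625.00     2,311.9991     9,247.9965
  5     3,625.00     2,066.1297    10,330.6484
  6     3,625.00     1,846.4072    11,078.4434
  7     3,625.00     1,650.0511    11,550.3580
  8     3,625.00     1,474.5765    11,796.6123
  9    53,625.00    19,493.8009   175,444.2082
  Σ                 37,564.5863   246,239.1377
P = 37,564.5863; Macaulay duration = 246,239.1377 / 37,564.5863 = 6.55509 years.
Modified duration = D_Mac / (1 + y) = 6.55509 / 1.119 = 5.85799 years.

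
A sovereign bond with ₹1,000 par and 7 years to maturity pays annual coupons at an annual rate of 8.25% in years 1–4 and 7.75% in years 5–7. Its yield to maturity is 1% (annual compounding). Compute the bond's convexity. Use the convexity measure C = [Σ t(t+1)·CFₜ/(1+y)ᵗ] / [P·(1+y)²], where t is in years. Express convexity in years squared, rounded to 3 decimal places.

43.075

With y = 0.01:
  t   CF        PV=CF/(1+0.01)^t    t·PV        t(t+1)·PV
  1        82.50        81.6832        81.6832         163.3663
  2        82.50        80.8744       161.7488         485.2465
  3        82.50        80.0737       240.2211         960.8842
  4        82.50        79.2809       317.1235       1,585.6176
  5        77.50        73.7386       368.6930       2,212.1577
  6        77.50        73.0085       438.0510       3,066.3572
  7     1,077.50     1,005.0037     7,035.0259      56,280.2074
  Σ                  1,473.6630     8,642.5465      64,753.8371
P = 1,473.6630.
Convexity = Σ t(t+1)·PV / [P·(1+y)²] = 64,753.8371 / (1,473.6630 × 1.020100) = 43.07493.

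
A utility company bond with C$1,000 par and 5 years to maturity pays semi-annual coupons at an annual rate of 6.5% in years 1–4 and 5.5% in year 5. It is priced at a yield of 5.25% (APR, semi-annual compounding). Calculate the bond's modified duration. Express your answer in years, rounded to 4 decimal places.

Periodic yield y = 0.02625. First find Macaulay duration:
  t   CF        PV=CF/(1+0.02625)^t    t·PV
  1        32.50        31.6687        31.6687
  2        32.50        30.8587        61.7173
  3        32.50        30.0693        90.2080
  4        32.50        29.3002       117.2008
  5        32.50        28.5507       142.7537
  6        32.50        27.8205       166.9228
  7        32.50        27.1089       189.7620
  8        32.50        26.4154       211.3236
  9        27.50        21.7798       196.0183
  10    1,027.50       792.9579     7,929.5790
  Σ                  1,046.5301     9,137.1542
P = 1,046.5301; Macaulay duration = 9,137.1542 / 1,046.5301 = 8.73090 half-year periods = 4.36545 years.
Modified duration = D_Mac / (1 + y) = 4.36545 / 1.02625 = 4.25379 years.

4.2538 years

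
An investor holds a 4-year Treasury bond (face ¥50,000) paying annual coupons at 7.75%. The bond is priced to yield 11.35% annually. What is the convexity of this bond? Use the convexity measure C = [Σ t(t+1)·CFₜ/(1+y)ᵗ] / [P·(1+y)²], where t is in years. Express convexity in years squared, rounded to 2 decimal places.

With y = 0.1135:
  t   CF        PV=CF/(1+0.1135)^t    t·PV        t(t+1)·PV
  1     3,875.00     3,480.0180     3,480.0180       6,960.0359
  2     3,875.00     3,125.2968     6,250.5936      18,751.7807
  3     3,875.00     2,806.7326     8,420.1979      33,680.7915
  4    53,875.00    35,045.0269   140,180.1076     700,900.5380
  Σ                 44,457.0743   158,330.9170     760,293.1461
P = 44,457.0743.
Convexity = Σ t(t+1)·PV / [P·(1+y)²] = 760,293.1461 / (44,457.0743 × 1.239882) = 13.79303.

13.79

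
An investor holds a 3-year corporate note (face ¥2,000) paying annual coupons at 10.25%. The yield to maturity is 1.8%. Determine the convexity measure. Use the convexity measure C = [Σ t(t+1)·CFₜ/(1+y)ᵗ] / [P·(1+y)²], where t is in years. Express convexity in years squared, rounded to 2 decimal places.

With y = 0.018:
  t   CF        PV=CF/(1+0.018)^t    t·PV        t(t+1)·PV
  1       205.00       201.3752       201.3752         402.7505
  2       205.00       197.8146       395.6292       1,186.8875
  3     2,205.00     2,090.0913     6,270.2739      25,081.0957
  Σ                  2,489.2811     6,867.2783      26,670.7337
P = 2,489.2811.
Convexity = Σ t(t+1)·PV / [P·(1+y)²] = 26,670.7337 / (2,489.2811 × 1.036324) = 10.33869.

10.34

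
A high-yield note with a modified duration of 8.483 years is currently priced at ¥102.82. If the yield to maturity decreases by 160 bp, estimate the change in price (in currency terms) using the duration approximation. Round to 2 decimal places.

+¥13.96

Duration approximation: ΔP/P ≈ -D_mod · Δy = -8.483 × (-0.016) = +0.135728.
ΔP ≈ 102.82 × (+0.135728) = +13.95555296.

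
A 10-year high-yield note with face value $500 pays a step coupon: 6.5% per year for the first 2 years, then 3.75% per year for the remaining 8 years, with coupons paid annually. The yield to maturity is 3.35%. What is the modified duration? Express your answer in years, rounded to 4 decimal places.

7.9429 years

Periodic yield y = 0.0335. First find Macaulay duration:
  t   CF        PV=CF/(1+0.0335)^t    t·PV
  1        32.50        31.4465        31.4465
  2        32.50        30.4272        60.8545
  3        18.75        16.9852        50.9555
  4        18.75        16.4346        65.7384
  5        18.75        15.9019        79.5095
  6        18.75        15.3864        92.3187
  7        18.75        14.8877       104.2140
  8        18.75        14.4051       115.2411
  9        18.75        13.9382       125.4439
  10      518.75       373.1241     3,731.2410
  Σ                    542.9370     4,456.9630
P = 542.9370; Macaulay duration = 4,456.9630 / 542.9370 = 8.20899 years.
Modified duration = D_Mac / (1 + y) = 8.20899 / 1.0335 = 7.94290 years.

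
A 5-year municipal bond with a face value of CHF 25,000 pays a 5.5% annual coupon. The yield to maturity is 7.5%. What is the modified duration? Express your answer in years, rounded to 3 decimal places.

4.168 years

Periodic yield y = 0.075. First find Macaulay duration:
  t   CF        PV=CF/(1+0.075)^t    t·PV
  1     1,375.00     1,279.0698     1,279.0698
  2     1,375.00     1,189.8323     2,379.6647
  3     1,375.00     1,106.8208     3,320.4623
  4     1,375.00     1,029.6007     4,118.4029
  5    26,375.00    18,371.7339    91,858.6696
  Σ                 22,977.0575   102,956.2694
P = 22,977.0575; Macaulay duration = 102,956.2694 / 22,977.0575 = 4.48083 years.
Modified duration = D_Mac / (1 + y) = 4.48083 / 1.075 = 4.16821 years.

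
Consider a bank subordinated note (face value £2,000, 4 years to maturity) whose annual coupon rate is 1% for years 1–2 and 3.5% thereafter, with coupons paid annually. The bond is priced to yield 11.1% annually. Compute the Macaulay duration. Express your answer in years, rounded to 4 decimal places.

3.9048 years

Periodic yield y = 0.111. Discount each cash flow and weight by its year:
  t   CF        PV=CF/(1+0.111)^t    t·PV
  1        20.00        18.0018        18.0018
  2        20.00        16.2032        32.4065
  3        70.00        51.0453       153.1359
  4     2,070.00     1,358.6704     5,434.6815
  Σ                  1,443.9207     5,638.2258
Price P = Σ PV = 1,443.9207.
Macaulay duration = Σ(t·PV) / P = 5,638.2258 / 1,443.9207 = 3.90480 years.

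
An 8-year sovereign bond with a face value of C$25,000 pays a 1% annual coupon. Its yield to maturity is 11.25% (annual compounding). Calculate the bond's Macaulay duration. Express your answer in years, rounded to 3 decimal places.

Periodic yield y = 0.1125. Discount each cash flow and weight by its year:
  t   CF        PV=CF/(1+0.1125)^t    t·PV
  1       250.00       224.7191       224.7191
  2       250.00       201.9947       403.9894
  3       250.00       181.5683       544.7048
  4       250.00       163.2074       652.8297
  5       250.00       146.7033       733.5165
  6       250.00       131.8681       791.2089
  7       250.00       118.5332       829.7321
  8    25,250.00    10,761.2129    86,089.7035
  Σ                 11,929.8071    90,270.4041
Price P = Σ PV = 11,929.8071.
Macaulay duration = Σ(t·PV) / P = 90,270.4041 / 11,929.8071 = 7.56679 years.

7.567 years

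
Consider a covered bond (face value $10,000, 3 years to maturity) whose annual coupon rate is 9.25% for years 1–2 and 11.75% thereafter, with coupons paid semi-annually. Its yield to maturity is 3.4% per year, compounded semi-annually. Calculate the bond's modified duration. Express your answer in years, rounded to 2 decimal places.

2.67 years

Periodic yield y = 0.017. First find Macaulay duration:
  t   CF        PV=CF/(1+0.017)^t    t·PV
  1       462.50       454.7689       454.7689
  2       462.50       447.1671       894.3342
  3       462.50       439.6923     1,319.0770
  4       462.50       432.3425     1,729.3700
  5       587.50       540.0116     2,700.0581
  6    10,587.50     9,569.0254    57,414.1522
  Σ                 11,883.0078    64,511.7603
P = 11,883.0078; Macaulay duration = 64,511.7603 / 11,883.0078 = 5.42891 half-year periods = 2.71445 years.
Modified duration = D_Mac / (1 + y) = 2.71445 / 1.017 = 2.66908 years.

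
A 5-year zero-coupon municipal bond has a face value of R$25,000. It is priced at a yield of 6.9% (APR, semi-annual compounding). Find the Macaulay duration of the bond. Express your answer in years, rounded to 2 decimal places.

5.00 years

A zero-coupon bond has a single cash flow at maturity, so its Macaulay duration equals its maturity: 5 years.
(Equivalently: 10 semi-annual periods ÷ 2 = 5 years.)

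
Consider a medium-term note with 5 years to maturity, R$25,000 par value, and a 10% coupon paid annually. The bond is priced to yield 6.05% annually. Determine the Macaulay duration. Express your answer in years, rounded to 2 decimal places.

4.24 years

Periodic yield y = 0.0605. Discount each cash flow and weight by its year:
  t   CF        PV=CF/(1+0.0605)^t    t·PV
  1     2,500.00     2,357.3786     2,357.3786
  2     2,500.00     2,222.8935     4,445.7871
  3     2,500.00     2,096.0807     6,288.2420
  4     2,500.00     1,976.5023     7,906.0091
  5    27,500.00    20,501.2022   102,506.0111
  Σ                 29,154.0573   123,503.4278
Price P = Σ PV = 29,154.0573.
Macaulay duration = Σ(t·PV) / P = 123,503.4278 / 29,154.0573 = 4.23623 years.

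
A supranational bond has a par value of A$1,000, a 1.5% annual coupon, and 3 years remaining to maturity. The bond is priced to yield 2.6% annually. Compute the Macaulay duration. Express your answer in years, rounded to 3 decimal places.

2.955 years

Periodic yield y = 0.026. Discount each cash flow and weight by its year:
  t   CF        PV=CF/(1+0.026)^t    t·PV
  1        15.00        14.6199        14.6199
  2        15.00        14.2494        28.4988
  3     1,015.00       939.7752     2,819.3255
  Σ                    968.6444     2,862.4441
Price P = Σ PV = 968.6444.
Macaulay duration = Σ(t·PV) / P = 2,862.4441 / 968.6444 = 2.95510 years.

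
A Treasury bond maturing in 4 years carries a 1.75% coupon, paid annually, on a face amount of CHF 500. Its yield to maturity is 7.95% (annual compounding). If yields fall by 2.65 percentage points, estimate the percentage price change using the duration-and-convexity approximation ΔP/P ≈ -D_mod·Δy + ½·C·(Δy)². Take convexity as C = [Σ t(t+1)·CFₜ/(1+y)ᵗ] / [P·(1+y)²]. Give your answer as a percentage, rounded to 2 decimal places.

+10.11%

With y = 0.0795:
  t   CF        PV=CF/(1+0.0795)^t    t·PV        t(t+1)·PV
  1         8.75         8.1056         8.1056          16.2112
  2         8.75         7.5087        15.0173          45.0520
  3         8.75         6.9557        20.8671          83.4683
  4       508.75       374.6397     1,498.5589       7,492.7947
  Σ                    397.2097     1,542.5489       7,637.5261
P = 397.2097; D_Mac = 3.88346 yrs; D_mod = 3.59746 yrs; C = 16.50014.
Duration effect: -3.59746 × (-0.0265) = +0.095333
Convexity effect: 0.5 × 16.50014 × (-0.0265)² = +0.0057936
ΔP/P ≈ +0.095333 + 0.0057936 = +0.101126 = +10.1126%.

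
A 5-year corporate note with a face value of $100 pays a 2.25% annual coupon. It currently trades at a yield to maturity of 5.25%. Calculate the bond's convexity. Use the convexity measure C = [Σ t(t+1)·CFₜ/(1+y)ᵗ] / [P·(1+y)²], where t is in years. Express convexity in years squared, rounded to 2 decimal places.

With y = 0.0525:
  t   CF        PV=CF/(1+0.0525)^t    t·PV        t(t+1)·PV
  1         2.25         2.1378         2.1378           4.2755
  2         2.25         2.0311         4.0623          12.1868
  3         2.25         1.9298         5.7895          23.1578
  4         2.25         1.8336         7.3342          36.6711
  5       102.25        79.1686       395.8428       2,375.0571
  Σ                     87.1008       415.1666       2,451.3483
P = 87.1008.
Convexity = Σ t(t+1)·PV / [P·(1+y)²] = 2,451.3483 / (87.1008 × 1.107756) = 25.40613.

25.41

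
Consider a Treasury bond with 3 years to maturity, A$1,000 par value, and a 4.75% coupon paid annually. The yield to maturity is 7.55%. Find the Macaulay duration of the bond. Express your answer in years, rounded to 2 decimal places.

Periodic yield y = 0.0755. Discount each cash flow and weight by its year:
  t   CF        PV=CF/(1+0.0755)^t    t·PV
  1        47.50        44.1655        44.1655
  2        47.50        41.0651        82.1302
  3     1,047.50       842.0207     2,526.0622
  Σ                    927.2513     2,652.3579
Price P = Σ PV = 927.2513.
Macaulay duration = Σ(t·PV) / P = 2,652.3579 / 927.2513 = 2.86045 years.

2.86 years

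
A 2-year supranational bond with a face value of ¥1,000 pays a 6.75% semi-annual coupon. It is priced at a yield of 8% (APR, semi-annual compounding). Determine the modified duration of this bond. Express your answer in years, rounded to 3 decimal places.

1.830 years

Periodic yield y = 0.04. First find Macaulay duration:
  t   CF        PV=CF/(1+0.04)^t    t·PV
  1        33.75        32.4519        32.4519
  2        33.75        31.2038        62.4075
  3        33.75        30.0036        90.0109
  4     1,033.75       883.6538     3,534.6153
  Σ                    977.3132     3,719.4857
P = 977.3132; Macaulay duration = 3,719.4857 / 977.3132 = 3.80583 half-year periods = 1.90291 years.
Modified duration = D_Mac / (1 + y) = 1.90291 / 1.04 = 1.82972 years.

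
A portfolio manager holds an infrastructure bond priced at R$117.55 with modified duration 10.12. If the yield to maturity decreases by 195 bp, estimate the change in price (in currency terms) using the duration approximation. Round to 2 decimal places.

+R$23.20

Duration approximation: ΔP/P ≈ -D_mod · Δy = -10.12 × (-0.0195) = +0.197340.
ΔP ≈ 117.55 × (+0.197340) = +23.197317.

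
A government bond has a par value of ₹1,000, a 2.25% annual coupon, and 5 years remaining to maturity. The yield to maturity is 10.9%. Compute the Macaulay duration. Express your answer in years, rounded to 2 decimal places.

Periodic yield y = 0.109. Discount each cash flow and weight by its year:
  t   CF        PV=CF/(1+0.109)^t    t·PV
  1        22.50        20.2885        20.2885
  2        22.50        18.2945        36.5889
  3        22.50        16.4964        49.4891
  4        22.50        14.8750        59.4999
  5     1,022.50       609.5447     3,047.7237
  Σ                    679.4991     3,213.5901
Price P = Σ PV = 679.4991.
Macaulay duration = Σ(t·PV) / P = 3,213.5901 / 679.4991 = 4.72935 years.

4.73 years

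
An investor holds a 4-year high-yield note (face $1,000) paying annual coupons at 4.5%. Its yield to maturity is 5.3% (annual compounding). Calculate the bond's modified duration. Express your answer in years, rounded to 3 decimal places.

3.556 years

Periodic yield y = 0.053. First find Macaulay duration:
  t   CF        PV=CF/(1+0.053)^t    t·PV
  1        45.00        42.7350        42.7350
  2        45.00        40.5841        81.1682
  3        45.00        38.5414       115.6242
  4     1,045.00       849.9685     3,399.8738
  Σ                    971.8290     3,639.4012
P = 971.8290; Macaulay duration = 3,639.4012 / 971.8290 = 3.74490 years.
Modified duration = D_Mac / (1 + y) = 3.74490 / 1.053 = 3.55641 years.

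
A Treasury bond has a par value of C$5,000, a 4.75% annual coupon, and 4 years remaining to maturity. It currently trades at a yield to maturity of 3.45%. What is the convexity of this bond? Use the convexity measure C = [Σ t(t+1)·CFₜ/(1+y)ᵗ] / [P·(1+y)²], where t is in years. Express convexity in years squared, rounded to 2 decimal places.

17.09

With y = 0.0345:
  t   CF        PV=CF/(1+0.0345)^t    t·PV        t(t+1)·PV
  1       237.50       229.5795       229.5795         459.1590
  2       237.50       221.9232       443.8463       1,331.5389
  3       237.50       214.5221       643.5664       2,574.2657
  4     5,237.50     4,573.0090    18,292.0360      91,460.1800
  Σ                  5,239.0338    19,609.0282      95,825.1437
P = 5,239.0338.
Convexity = Σ t(t+1)·PV / [P·(1+y)²] = 95,825.1437 / (5,239.0338 × 1.070190) = 17.09099.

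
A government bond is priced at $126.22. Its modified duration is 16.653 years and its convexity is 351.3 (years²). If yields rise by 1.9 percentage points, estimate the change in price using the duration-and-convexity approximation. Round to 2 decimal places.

-$31.93

Duration effect: -D_mod·Δy = -16.653 × (+0.019) = -0.316407
Convexity effect: ½·C·(Δy)² = 0.5 × 351.3 × (0.019)² = +0.06340965
ΔP/P ≈ -0.316407 + 0.06340965 = -0.25299735
ΔP ≈ 126.22 × (-0.25299735) = -31.933325517.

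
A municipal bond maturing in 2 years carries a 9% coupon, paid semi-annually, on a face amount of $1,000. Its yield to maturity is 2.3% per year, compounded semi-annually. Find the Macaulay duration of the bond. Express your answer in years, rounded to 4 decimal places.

1.8828 years

Periodic yield y = 0.0115. Discount each cash flow and weight by its period:
  t   CF        PV=CF/(1+0.0115)^t    t·PV
  1        45.00        44.4884        44.4884
  2        45.00        43.9826        87.9652
  3        45.00        43.4825       130.4476
  4     1,045.00       998.2809     3,993.1234
  Σ                  1,130.2344     4,256.0246
Price P = Σ PV = 1,130.2344.
Macaulay duration = Σ(t·PV) / P = 4,256.0246 / 1,130.2344 = 3.76561 half-year periods.
In years: 3.76561 / 2 = 1.88281 years.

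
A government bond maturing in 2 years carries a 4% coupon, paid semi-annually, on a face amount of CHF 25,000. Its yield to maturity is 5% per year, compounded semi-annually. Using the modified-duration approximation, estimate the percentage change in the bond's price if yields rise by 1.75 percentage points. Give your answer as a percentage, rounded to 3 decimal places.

Periodic yield y = 0.025. Modified duration first:
  t   CF        PV=CF/(1+0.025)^t    t·PV
  1       500.00       487.8049       487.8049
  2       500.00       475.9072       951.8144
  3       500.00       464.2997     1,392.8991
  4    25,500.00    23,101.7414    92,406.9658
  Σ                 24,529.7532    95,239.4842
P = 24,529.7532; D_Mac = 3.88261 half-year periods = 1.94131 yrs; D_mod = 1.94131/(1+0.025) = 1.89396 yrs.
ΔP/P ≈ -D_mod · Δy = -1.89396 × (+0.0175) = -0.033144 = -3.3144%.

-3.314%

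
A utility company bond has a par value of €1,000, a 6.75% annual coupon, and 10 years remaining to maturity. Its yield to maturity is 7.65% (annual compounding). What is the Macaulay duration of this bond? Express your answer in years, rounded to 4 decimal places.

Periodic yield y = 0.0765. Discount each cash flow and weight by its year:
  t   CF        PV=CF/(1+0.0765)^t    t·PV
  1        67.50        62.7032        62.7032
  2        67.50        58.2473       116.4946
  3        67.50        54.1080       162.3241
  4        67.50        50.2629       201.0516
  5        67.50        46.6910       233.4552
  6        67.50        43.3730       260.2381
  7        67.50        40.2908       282.0354
  8        67.50        37.4276       299.4205
  9        67.50        34.7678       312.9104
  10    1,067.50       510.7725     5,107.7254
  Σ                    938.6442     7,038.3584
Price P = Σ PV = 938.6442.
Macaulay duration = Σ(t·PV) / P = 7,038.3584 / 938.6442 = 7.49843 years.

7.4984 years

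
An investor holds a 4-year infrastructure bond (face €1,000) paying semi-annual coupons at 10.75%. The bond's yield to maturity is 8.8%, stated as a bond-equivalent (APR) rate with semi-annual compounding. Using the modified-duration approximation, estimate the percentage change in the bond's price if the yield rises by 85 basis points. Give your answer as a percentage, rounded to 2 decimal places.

-2.75%

Periodic yield y = 0.044. Modified duration first:
  t   CF        PV=CF/(1+0.044)^t    t·PV
  1        53.75        51.4847        51.4847
  2        53.75        49.3148        98.6296
  3        53.75        47.2364       141.7093
  4        53.75        45.2456       180.9825
  5        53.75        43.3387       216.6935
  6        53.75        41.5122       249.0730
  7        53.75        39.7626       278.3383
  8     1,053.75       746.6784     5,973.4273
  Σ                  1,064.5734     7,190.3383
P = 1,064.5734; D_Mac = 6.75420 half-year periods = 3.37710 yrs; D_mod = 3.37710/(1+0.044) = 3.23477 yrs.
ΔP/P ≈ -D_mod · Δy = -3.23477 × (+0.0085) = -0.027496 = -2.7496%.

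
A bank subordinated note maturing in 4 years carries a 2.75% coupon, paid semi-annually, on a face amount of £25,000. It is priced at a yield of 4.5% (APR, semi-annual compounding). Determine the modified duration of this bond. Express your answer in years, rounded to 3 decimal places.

3.724 years

Periodic yield y = 0.0225. First find Macaulay duration:
  t   CF        PV=CF/(1+0.0225)^t    t·PV
  1       343.75       336.1858       336.1858
  2       343.75       328.7881       657.5762
  3       343.75       321.5531       964.6594
  4       343.75       314.4774     1,257.9096
  5       343.75       307.5574     1,537.7868
  6       343.75       300.7896     1,804.7376
  7       343.75       294.1708     2,059.1953
  8    25,343.75    21,211.1562   169,689.2497
  Σ                 23,414.6784   178,307.3004
P = 23,414.6784; Macaulay duration = 178,307.3004 / 23,414.6784 = 7.61519 half-year periods = 3.80760 years.
Modified duration = D_Mac / (1 + y) = 3.80760 / 1.0225 = 3.72381 years.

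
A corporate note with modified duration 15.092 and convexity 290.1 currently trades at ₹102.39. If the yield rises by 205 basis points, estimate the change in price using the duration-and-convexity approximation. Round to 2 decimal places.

-₹25.44

Duration effect: -D_mod·Δy = -15.092 × (+0.0205) = -0.309386
Convexity effect: ½·C·(Δy)² = 0.5 × 290.1 × (0.0205)² = +0.0609572625
ΔP/P ≈ -0.309386 + 0.0609572625 = -0.2484287375
ΔP ≈ 102.39 × (-0.2484287375) = -25.436618432625.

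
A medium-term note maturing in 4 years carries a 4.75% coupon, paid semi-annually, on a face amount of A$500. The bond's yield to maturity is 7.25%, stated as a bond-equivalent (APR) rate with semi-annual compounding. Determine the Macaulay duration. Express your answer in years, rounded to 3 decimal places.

Periodic yield y = 0.03625. Discount each cash flow and weight by its period:
  t   CF        PV=CF/(1+0.03625)^t    t·PV
  1       11.875        11.4596        11.4596
  2       11.875        11.0587        22.1174
  3       11.875        10.6719        32.0156
  4       11.875        10.2985        41.1941
  5       11.875         9.9383        49.6914
  6       11.875         9.5906        57.5437
  7       11.875         9.2551        64.7858
  8      511.875       384.9883     3,079.9067
  Σ                    457.2610     3,358.7142
Price P = Σ PV = 457.2610.
Macaulay duration = Σ(t·PV) / P = 3,358.7142 / 457.2610 = 7.34529 half-year periods.
In years: 7.34529 / 2 = 3.67264 years.

3.673 years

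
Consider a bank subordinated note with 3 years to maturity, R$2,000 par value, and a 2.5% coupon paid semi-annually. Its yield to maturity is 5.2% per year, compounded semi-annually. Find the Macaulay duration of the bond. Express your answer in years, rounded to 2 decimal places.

2.90 years

Periodic yield y = 0.026. Discount each cash flow and weight by its period:
  t   CF        PV=CF/(1+0.026)^t    t·PV
  1        25.00        24.3665        24.3665
  2        25.00        23.7490        47.4980
  3        25.00        23.1472        69.4415
  4        25.00        22.5606        90.2424
  5        25.00        21.9889       109.9444
  6     2,025.00     1,735.9646    10,415.7876
  Σ                  1,851.7767    10,757.2803
Price P = Σ PV = 1,851.7767.
Macaulay duration = Σ(t·PV) / P = 10,757.2803 / 1,851.7767 = 5.80917 half-year periods.
In years: 5.80917 / 2 = 2.90458 years.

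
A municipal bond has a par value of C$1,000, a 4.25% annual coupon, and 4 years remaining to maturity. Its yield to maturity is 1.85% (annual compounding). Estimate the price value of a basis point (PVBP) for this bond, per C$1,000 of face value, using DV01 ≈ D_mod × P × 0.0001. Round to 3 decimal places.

Periodic yield y = 0.0185.
  t   CF        PV=CF/(1+0.0185)^t    t·PV
  1        42.50        41.7280        41.7280
  2        42.50        40.9701        81.9402
  3        42.50        40.2259       120.6777
  4     1,042.50       968.7951     3,875.1804
  Σ                  1,091.7191     4,119.5263
P = 1,091.7191; D_Mac = 3.77343 yrs; D_mod = 3.70489 yrs.
DV01 ≈ 3.70489 × 1,091.7191 × 0.0001 = 0.404470.

C$0.404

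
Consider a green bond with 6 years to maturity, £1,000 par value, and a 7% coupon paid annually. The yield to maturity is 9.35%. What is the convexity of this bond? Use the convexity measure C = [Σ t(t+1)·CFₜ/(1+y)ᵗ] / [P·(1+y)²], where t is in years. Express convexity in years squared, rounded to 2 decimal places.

With y = 0.0935:
  t   CF        PV=CF/(1+0.0935)^t    t·PV        t(t+1)·PV
  1        70.00        64.0146        64.0146         128.0293
  2        70.00        58.5410       117.0821         351.2463
  3        70.00        53.5355       160.6064         642.4257
  4        70.00        48.9579       195.8316         979.1582
  5        70.00        44.7718       223.8588       1,343.1526
  6     1,070.00       625.8511     3,755.1069      26,285.7482
  Σ                    895.6720     4,516.5005      29,729.7603
P = 895.6720.
Convexity = Σ t(t+1)·PV / [P·(1+y)²] = 29,729.7603 / (895.6720 × 1.195742) = 27.75907.

27.76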